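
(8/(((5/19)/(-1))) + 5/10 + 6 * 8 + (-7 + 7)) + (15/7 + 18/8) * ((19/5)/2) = 1481/56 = 26.45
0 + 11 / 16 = 11 / 16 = 0.69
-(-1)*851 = 851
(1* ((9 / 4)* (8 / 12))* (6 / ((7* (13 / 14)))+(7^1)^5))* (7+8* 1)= 9832635 / 26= 378178.27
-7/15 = -0.47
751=751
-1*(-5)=5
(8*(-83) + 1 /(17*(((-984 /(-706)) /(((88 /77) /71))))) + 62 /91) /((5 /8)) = -71691149632 /67549755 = -1061.31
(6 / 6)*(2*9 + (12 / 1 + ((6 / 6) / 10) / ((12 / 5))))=721 / 24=30.04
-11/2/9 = -11/18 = -0.61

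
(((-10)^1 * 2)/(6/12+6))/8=-5/13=-0.38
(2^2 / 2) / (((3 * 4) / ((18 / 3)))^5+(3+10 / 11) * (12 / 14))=77 / 1361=0.06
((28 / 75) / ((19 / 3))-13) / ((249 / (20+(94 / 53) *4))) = -2942364 / 2089525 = -1.41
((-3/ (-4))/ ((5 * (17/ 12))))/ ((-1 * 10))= -9/ 850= -0.01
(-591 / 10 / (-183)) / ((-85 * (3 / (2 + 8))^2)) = -394 / 9333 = -0.04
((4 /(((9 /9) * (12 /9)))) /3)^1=1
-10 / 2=-5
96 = 96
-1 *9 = -9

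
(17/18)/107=17/1926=0.01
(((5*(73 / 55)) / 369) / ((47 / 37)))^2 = 7295401 / 36394337529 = 0.00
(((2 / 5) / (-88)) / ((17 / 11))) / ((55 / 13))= -13 / 18700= -0.00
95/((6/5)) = 79.17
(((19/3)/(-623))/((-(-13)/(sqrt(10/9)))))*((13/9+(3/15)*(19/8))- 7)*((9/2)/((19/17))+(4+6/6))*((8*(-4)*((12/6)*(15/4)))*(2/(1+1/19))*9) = -1702799*sqrt(10)/34710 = -155.13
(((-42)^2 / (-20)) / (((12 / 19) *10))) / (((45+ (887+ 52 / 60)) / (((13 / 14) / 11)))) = -2223 / 1759120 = -0.00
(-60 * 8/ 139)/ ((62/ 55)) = -13200/ 4309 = -3.06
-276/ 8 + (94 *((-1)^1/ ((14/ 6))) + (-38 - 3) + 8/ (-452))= -183201/ 1582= -115.80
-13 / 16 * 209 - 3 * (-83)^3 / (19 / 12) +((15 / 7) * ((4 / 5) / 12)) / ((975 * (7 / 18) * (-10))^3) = 3392664690589712882417 / 3132029468750000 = 1083216.08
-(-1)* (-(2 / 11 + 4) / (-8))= 23 / 44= 0.52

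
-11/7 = -1.57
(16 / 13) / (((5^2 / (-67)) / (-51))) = 168.22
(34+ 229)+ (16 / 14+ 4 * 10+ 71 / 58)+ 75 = 154429 / 406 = 380.37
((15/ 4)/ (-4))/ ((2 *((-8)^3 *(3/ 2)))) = 0.00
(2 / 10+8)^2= 67.24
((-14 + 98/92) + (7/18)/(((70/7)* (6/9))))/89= -35539/245640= -0.14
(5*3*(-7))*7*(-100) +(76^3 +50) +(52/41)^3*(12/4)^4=35335193694/68921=512691.25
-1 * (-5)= 5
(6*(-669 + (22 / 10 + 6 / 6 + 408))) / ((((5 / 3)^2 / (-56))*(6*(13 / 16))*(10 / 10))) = 10394496 / 1625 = 6396.61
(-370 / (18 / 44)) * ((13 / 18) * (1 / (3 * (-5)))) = 10582 / 243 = 43.55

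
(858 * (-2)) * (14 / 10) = -12012 / 5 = -2402.40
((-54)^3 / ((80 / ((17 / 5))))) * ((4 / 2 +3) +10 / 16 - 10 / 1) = 2342277 / 80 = 29278.46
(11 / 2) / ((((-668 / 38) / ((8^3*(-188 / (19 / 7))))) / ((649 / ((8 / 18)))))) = 2705738112 / 167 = 16202024.62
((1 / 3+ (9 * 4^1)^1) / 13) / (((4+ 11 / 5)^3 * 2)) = 13625 / 2323698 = 0.01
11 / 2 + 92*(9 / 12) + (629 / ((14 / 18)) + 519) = 19631 / 14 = 1402.21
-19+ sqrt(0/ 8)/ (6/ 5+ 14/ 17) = -19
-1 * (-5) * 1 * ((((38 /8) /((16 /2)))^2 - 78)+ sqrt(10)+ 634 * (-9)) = -29612275 /1024+ 5 * sqrt(10) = -28902.43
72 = 72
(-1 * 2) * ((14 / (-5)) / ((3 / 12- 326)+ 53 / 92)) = -644 / 37395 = -0.02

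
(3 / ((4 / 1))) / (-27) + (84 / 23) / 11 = 2771 / 9108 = 0.30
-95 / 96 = -0.99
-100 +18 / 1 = -82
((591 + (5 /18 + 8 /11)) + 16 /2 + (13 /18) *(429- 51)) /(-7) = -124.72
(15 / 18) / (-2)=-5 / 12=-0.42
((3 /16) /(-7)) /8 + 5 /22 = 2207 /9856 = 0.22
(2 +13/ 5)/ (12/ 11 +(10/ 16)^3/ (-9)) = 1165824/ 269605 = 4.32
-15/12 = -5/4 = -1.25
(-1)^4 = 1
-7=-7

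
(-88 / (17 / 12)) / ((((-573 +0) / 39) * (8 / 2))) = 3432 / 3247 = 1.06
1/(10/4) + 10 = 52/5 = 10.40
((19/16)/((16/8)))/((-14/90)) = -855/224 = -3.82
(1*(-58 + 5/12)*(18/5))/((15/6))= -82.92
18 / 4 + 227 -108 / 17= 7655 / 34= 225.15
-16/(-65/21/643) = 216048/65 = 3323.82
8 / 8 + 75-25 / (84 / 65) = 4759 / 84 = 56.65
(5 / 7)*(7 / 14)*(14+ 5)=95 / 14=6.79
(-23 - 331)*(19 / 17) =-6726 / 17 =-395.65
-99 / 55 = -9 / 5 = -1.80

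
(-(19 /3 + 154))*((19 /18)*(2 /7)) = -9139 /189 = -48.35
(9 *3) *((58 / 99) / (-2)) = -87 / 11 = -7.91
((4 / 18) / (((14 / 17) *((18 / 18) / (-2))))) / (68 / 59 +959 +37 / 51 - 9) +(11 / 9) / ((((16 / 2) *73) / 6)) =70195231 / 5854426844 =0.01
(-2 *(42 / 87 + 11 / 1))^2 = 443556 / 841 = 527.41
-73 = -73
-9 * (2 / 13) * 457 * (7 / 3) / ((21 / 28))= -25592 / 13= -1968.62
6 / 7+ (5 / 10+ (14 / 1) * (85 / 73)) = 18047 / 1022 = 17.66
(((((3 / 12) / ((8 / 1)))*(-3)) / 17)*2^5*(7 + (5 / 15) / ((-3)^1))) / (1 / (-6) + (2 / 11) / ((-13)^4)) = 38957204 / 5340703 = 7.29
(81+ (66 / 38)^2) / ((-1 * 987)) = -10110 / 118769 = -0.09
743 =743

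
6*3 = 18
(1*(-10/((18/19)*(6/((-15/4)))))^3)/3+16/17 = 96.65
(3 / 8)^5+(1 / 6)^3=10657 / 884736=0.01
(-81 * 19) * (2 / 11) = -3078 / 11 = -279.82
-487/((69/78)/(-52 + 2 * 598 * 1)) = -14485328/23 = -629796.87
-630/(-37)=630/37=17.03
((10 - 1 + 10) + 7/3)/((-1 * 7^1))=-64/21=-3.05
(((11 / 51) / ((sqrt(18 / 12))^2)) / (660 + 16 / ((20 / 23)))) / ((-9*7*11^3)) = -5 / 1978077024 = -0.00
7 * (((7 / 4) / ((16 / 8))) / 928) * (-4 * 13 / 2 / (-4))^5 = 18193357 / 237568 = 76.58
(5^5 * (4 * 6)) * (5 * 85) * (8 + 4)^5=7931520000000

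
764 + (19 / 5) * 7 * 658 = 91334 / 5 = 18266.80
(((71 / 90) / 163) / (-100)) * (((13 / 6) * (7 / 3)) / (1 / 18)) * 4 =-0.02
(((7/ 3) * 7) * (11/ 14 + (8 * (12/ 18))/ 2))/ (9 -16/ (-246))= 8323/ 1338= 6.22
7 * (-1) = -7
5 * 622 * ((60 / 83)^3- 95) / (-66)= 84131354575 / 18868971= 4458.71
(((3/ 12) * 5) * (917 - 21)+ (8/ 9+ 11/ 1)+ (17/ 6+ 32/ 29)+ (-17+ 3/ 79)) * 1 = 46139699/ 41238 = 1118.86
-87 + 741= 654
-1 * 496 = -496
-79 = -79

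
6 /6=1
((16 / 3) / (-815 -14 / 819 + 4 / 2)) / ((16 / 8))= -312 / 95123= -0.00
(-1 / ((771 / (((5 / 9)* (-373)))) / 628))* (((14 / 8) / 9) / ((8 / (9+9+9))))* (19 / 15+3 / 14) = 18212471 / 111024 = 164.04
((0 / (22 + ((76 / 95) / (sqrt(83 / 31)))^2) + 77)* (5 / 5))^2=5929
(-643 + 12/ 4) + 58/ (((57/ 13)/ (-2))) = -37988/ 57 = -666.46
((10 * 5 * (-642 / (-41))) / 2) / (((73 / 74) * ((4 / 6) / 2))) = 3563100 / 2993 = 1190.48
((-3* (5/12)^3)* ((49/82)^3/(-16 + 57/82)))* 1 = 0.00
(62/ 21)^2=3844/ 441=8.72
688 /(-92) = -172 /23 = -7.48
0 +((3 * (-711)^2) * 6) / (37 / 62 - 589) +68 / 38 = -10717826930 / 693139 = -15462.74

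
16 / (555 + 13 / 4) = 64 / 2233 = 0.03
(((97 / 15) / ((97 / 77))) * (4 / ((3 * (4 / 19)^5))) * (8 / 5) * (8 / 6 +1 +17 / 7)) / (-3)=-27237089 / 648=-42032.54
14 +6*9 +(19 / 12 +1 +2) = 871 / 12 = 72.58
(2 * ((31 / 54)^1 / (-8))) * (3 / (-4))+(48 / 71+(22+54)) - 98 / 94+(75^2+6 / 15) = 27395579507 / 4805280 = 5701.14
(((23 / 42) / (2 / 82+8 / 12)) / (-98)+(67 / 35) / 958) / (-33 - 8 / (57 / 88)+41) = 3876855 / 2770704608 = 0.00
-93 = -93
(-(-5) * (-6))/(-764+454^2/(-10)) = 25/17813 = 0.00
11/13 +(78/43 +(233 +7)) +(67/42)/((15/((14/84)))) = 512783113/2113020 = 242.68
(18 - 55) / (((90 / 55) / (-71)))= 28897 / 18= 1605.39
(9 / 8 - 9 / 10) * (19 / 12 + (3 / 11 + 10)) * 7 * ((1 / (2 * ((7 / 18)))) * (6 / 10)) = 14.41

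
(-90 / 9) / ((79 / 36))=-360 / 79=-4.56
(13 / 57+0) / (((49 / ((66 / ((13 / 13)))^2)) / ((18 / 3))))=113256 / 931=121.65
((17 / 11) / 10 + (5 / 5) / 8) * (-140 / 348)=-287 / 2552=-0.11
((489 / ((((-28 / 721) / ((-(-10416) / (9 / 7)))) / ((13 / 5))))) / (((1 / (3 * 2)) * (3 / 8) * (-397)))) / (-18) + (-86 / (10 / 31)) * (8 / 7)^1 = -594149.42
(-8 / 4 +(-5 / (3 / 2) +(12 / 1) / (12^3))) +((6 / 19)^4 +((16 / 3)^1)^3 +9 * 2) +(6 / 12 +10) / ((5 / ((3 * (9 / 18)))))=47160626099 / 281493360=167.54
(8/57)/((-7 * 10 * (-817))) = 4/1629915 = 0.00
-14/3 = -4.67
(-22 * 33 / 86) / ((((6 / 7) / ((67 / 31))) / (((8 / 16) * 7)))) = -397243 / 5332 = -74.50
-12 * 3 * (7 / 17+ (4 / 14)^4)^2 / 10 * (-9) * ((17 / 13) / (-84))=-0.09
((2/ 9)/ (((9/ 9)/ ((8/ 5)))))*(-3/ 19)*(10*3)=-32/ 19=-1.68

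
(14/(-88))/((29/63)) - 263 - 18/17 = -5735461/21692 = -264.40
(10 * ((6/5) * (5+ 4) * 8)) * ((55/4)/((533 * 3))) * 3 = 11880/533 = 22.29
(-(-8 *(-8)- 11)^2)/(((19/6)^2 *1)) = -101124/361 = -280.12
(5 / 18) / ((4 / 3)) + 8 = 197 / 24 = 8.21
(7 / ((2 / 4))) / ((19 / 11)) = 154 / 19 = 8.11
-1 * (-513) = 513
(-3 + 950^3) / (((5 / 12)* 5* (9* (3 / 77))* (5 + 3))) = 66017874769 / 450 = 146706388.38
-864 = -864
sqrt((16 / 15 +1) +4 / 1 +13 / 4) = sqrt(8385) / 30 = 3.05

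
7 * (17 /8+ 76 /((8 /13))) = 7035 /8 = 879.38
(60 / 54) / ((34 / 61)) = 305 / 153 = 1.99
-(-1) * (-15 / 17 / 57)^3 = -125 / 33698267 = -0.00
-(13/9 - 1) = -4/9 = -0.44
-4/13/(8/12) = -0.46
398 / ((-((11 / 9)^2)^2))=-2611278 / 14641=-178.35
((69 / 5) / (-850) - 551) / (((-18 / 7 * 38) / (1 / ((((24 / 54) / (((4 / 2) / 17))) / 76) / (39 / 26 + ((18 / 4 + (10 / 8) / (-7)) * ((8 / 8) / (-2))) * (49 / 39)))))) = -6212845807 / 45084000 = -137.81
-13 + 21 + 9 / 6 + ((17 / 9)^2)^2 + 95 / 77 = 23707567 / 1010394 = 23.46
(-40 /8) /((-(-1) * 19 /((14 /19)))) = -70 /361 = -0.19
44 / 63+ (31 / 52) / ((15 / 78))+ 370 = 235493 / 630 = 373.80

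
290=290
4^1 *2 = 8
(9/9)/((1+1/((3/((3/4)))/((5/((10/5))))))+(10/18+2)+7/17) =1224/5621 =0.22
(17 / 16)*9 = 153 / 16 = 9.56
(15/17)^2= 225/289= 0.78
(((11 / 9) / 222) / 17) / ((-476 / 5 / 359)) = -19745 / 16167816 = -0.00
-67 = -67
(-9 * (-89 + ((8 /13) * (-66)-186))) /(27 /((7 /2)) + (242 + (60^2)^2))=258489 /1179382724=0.00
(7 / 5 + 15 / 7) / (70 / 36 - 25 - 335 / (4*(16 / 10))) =-35712 / 760025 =-0.05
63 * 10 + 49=679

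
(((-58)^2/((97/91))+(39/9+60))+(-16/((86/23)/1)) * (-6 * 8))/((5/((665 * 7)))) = 39907418341/12513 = 3189276.62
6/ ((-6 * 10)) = -1/ 10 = -0.10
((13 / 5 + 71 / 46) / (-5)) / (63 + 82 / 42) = -20013 / 1568600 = -0.01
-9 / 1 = -9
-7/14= -1/2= -0.50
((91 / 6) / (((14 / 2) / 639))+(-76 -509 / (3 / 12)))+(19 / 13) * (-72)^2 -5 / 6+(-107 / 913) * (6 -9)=243859298 / 35607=6848.63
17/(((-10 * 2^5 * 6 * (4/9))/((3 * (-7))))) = 1071/2560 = 0.42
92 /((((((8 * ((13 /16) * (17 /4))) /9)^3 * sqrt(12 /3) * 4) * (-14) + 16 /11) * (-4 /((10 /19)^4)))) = 59019840000 /108264698419729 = 0.00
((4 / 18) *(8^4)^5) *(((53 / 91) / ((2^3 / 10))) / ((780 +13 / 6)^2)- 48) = -73942172785649748036496130048 / 6012619977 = -12297829077590104949.43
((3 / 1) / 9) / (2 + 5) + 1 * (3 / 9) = 8 / 21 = 0.38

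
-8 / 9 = -0.89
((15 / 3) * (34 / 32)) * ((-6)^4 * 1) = 6885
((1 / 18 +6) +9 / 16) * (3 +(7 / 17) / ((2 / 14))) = 23825 / 612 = 38.93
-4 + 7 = 3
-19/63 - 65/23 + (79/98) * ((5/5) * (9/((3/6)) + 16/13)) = 1631713/131859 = 12.37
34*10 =340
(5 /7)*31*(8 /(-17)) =-1240 /119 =-10.42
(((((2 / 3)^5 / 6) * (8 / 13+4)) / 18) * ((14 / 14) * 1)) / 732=40 / 5202873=0.00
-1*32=-32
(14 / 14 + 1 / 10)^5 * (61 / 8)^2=599270771 / 6400000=93.64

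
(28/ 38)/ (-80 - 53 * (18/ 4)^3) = -16/ 106609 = -0.00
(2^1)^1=2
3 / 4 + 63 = 255 / 4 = 63.75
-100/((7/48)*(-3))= 1600/7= 228.57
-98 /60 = -49 /30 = -1.63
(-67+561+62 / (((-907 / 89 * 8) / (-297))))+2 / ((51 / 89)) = 133840189 / 185028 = 723.35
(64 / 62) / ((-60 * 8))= -1 / 465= -0.00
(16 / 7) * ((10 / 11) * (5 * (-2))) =-1600 / 77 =-20.78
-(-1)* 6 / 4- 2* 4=-6.50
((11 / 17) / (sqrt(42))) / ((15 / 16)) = 88 * sqrt(42) / 5355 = 0.11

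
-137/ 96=-1.43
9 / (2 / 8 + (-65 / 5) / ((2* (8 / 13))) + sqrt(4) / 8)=-144 / 161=-0.89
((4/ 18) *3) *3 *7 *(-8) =-112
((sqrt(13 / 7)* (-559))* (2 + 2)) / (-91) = 172* sqrt(91) / 49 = 33.49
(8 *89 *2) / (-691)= -1424 / 691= -2.06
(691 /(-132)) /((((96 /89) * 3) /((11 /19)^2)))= -676489 /1247616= -0.54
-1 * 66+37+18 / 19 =-533 / 19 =-28.05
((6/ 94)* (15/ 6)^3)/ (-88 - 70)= -375/ 59408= -0.01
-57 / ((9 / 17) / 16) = -5168 / 3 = -1722.67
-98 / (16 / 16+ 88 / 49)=-35.05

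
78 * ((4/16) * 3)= 117/2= 58.50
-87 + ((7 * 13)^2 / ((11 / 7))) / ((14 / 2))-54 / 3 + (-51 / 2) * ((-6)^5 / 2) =1097710 / 11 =99791.82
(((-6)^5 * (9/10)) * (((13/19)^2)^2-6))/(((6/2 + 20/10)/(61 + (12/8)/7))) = 2259201810456/4561235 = 495304.85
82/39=2.10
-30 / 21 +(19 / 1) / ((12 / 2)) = 73 / 42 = 1.74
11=11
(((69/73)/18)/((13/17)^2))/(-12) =-6647/888264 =-0.01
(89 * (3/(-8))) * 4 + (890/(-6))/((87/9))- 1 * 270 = -24293/58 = -418.84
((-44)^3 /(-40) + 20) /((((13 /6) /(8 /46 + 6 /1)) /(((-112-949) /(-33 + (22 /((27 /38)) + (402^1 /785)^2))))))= 32330744816311440 /8829191033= 3661801.48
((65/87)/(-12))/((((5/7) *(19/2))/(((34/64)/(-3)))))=1547/952128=0.00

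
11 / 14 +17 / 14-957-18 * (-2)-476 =-1395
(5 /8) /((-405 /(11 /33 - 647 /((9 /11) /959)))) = 853150 /729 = 1170.30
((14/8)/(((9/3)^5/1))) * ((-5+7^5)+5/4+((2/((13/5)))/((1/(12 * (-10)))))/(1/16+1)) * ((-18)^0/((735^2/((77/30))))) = 3317347/5799924000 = 0.00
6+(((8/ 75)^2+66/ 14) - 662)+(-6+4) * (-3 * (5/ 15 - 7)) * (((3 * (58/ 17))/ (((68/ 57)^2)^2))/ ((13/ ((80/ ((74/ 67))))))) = -95596611357040193/ 53782408338750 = -1777.47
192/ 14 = 96/ 7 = 13.71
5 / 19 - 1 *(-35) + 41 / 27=18869 / 513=36.78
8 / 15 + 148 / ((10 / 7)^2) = 5479 / 75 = 73.05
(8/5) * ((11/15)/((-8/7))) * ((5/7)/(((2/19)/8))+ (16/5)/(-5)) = -103268/1875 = -55.08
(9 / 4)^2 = 81 / 16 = 5.06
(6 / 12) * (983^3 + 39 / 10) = 9498620909 / 20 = 474931045.45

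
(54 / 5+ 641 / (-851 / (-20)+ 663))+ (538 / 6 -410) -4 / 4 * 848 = -244816993 / 211665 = -1156.62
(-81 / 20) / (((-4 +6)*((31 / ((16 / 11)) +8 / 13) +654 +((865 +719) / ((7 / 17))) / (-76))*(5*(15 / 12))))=-1120392 / 2162326625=-0.00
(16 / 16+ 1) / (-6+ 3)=-0.67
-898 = -898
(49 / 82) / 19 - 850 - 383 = -1232.97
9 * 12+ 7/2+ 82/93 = 20903/186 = 112.38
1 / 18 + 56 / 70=77 / 90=0.86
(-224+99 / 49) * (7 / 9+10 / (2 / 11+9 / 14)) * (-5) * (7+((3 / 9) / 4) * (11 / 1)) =1555139075 / 13716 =113381.38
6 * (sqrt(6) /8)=3 * sqrt(6) /4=1.84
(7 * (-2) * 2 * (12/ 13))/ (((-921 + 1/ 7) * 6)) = 196/ 41899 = 0.00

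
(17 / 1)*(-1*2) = -34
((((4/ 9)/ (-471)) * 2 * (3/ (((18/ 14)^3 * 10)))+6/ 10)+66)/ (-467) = -343014269/ 2405229795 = -0.14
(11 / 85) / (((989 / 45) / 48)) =4752 / 16813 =0.28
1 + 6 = 7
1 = 1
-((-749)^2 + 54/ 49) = -27489103/ 49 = -561002.10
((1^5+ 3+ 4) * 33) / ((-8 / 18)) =-594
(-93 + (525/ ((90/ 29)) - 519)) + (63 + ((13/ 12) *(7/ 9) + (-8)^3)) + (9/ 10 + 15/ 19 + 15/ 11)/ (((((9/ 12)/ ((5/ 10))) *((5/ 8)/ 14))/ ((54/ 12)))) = -685.82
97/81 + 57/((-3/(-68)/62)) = 6488521/81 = 80105.20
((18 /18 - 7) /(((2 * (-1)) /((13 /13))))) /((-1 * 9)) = -0.33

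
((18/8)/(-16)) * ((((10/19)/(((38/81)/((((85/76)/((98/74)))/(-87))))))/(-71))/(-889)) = 3821175/157490715402496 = 0.00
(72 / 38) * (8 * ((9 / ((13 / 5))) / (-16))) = -810 / 247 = -3.28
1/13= 0.08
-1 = -1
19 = 19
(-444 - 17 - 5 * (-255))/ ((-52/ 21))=-8547/ 26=-328.73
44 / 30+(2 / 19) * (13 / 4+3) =2.12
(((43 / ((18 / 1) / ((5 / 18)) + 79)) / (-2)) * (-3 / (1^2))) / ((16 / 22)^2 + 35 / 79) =0.46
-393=-393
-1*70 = -70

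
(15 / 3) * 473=2365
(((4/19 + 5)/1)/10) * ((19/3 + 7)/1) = 132/19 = 6.95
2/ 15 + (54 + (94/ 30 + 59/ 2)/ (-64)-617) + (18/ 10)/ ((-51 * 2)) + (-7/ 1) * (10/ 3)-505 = -35633987/ 32640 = -1091.73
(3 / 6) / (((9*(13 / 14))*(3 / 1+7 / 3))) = 7 / 624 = 0.01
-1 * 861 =-861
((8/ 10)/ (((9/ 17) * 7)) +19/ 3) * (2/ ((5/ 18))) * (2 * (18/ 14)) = 148536/ 1225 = 121.25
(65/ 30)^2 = 169/ 36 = 4.69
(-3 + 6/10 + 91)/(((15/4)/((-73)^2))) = 125906.51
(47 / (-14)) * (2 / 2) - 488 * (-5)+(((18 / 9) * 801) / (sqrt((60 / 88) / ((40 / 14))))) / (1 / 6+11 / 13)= 34113 / 14+83304 * sqrt(462) / 553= 5674.53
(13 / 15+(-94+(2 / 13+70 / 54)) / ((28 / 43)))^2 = 48187018405969 / 2414739600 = 19955.37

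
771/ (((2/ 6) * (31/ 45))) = 104085/ 31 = 3357.58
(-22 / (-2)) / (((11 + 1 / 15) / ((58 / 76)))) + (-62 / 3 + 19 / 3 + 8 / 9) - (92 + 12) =-6624491 / 56772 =-116.69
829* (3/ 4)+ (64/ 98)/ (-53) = 6458611/ 10388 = 621.74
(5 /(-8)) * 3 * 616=-1155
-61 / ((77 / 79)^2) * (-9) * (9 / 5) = 30836781 / 29645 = 1040.20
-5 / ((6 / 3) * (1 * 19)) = -5 / 38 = -0.13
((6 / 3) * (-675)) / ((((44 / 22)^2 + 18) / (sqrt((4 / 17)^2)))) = -2700 / 187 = -14.44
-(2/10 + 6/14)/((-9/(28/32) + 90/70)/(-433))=-9526/315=-30.24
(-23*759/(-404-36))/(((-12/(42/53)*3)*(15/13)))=-48139/63600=-0.76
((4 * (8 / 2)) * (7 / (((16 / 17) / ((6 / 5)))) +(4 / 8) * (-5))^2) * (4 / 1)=2641.96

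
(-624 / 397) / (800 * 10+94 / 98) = -30576 / 155642659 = -0.00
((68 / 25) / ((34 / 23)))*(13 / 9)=598 / 225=2.66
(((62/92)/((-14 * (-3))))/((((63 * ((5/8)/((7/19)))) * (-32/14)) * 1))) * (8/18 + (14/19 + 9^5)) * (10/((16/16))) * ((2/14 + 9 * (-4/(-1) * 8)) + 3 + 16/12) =-961299808781/84740418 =-11344.05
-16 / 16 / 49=-1 / 49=-0.02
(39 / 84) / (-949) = -1 / 2044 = -0.00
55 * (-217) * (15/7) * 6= -153450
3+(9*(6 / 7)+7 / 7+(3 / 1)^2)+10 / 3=505 / 21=24.05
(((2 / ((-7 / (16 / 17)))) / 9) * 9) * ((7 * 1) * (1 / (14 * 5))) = -16 / 595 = -0.03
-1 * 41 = -41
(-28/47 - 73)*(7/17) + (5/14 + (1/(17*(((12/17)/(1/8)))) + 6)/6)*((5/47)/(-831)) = -81128349811/2677123008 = -30.30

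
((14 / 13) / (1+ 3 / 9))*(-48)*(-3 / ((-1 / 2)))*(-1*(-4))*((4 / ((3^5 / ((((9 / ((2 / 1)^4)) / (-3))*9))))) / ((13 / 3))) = 1008 / 169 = 5.96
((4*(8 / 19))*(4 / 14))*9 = 576 / 133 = 4.33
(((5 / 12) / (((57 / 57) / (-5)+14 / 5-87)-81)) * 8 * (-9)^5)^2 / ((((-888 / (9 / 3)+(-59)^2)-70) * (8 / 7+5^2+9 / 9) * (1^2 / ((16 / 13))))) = 309936391200 / 15034811207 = 20.61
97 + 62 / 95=9277 / 95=97.65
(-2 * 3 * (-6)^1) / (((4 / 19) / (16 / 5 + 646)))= 555066 / 5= 111013.20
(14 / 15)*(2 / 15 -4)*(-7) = 5684 / 225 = 25.26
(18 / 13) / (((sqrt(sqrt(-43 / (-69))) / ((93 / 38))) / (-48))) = -40176 * 43^(3 / 4) * 69^(1 / 4) / 10621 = -183.07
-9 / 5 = -1.80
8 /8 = 1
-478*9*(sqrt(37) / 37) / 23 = -30.75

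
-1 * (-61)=61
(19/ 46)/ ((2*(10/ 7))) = 133/ 920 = 0.14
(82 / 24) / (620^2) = 41 / 4612800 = 0.00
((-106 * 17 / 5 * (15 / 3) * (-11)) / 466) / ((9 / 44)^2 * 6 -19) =-9593848 / 4228717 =-2.27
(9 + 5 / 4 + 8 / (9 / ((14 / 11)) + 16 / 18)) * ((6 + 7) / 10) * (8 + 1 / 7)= 119.14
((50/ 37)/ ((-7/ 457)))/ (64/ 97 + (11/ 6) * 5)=-13298700/ 1481221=-8.98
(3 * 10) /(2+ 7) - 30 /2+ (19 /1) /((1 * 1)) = 7.33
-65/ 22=-2.95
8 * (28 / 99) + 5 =719 / 99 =7.26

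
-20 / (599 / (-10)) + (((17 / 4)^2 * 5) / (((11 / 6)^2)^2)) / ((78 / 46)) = 575576255 / 114009467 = 5.05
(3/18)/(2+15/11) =11/222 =0.05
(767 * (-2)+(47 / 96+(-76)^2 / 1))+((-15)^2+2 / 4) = 428927 / 96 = 4467.99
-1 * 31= -31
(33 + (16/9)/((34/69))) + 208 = 12475/51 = 244.61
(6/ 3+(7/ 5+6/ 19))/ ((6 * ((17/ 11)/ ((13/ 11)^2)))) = 59657/ 106590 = 0.56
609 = 609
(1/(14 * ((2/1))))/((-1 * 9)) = -1/252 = -0.00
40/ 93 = 0.43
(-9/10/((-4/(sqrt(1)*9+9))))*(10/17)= 81/34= 2.38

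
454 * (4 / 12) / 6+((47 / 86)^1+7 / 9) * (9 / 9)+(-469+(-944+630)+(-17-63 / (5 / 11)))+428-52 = -230503 / 430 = -536.05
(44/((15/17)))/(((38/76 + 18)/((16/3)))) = 23936/1665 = 14.38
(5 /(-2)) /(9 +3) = -5 /24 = -0.21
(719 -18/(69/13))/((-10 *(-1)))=16459/230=71.56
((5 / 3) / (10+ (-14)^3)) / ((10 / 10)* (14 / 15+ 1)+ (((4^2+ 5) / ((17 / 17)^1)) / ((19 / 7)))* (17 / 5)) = -475 / 22003232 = -0.00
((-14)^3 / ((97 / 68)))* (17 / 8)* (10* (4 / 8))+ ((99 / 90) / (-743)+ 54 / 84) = -51554334837 / 2522485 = -20437.92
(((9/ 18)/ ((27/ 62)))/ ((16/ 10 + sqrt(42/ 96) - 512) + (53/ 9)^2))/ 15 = -0.00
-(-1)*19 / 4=19 / 4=4.75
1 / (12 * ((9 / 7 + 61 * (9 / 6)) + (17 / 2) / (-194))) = 679 / 755661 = 0.00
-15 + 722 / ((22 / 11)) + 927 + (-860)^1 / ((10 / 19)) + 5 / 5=-360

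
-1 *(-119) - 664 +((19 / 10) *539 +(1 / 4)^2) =38333 / 80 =479.16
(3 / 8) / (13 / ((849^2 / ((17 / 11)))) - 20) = -23786433 / 1268607992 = -0.02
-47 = -47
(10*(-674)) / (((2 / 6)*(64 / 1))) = -5055 / 16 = -315.94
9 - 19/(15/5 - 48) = 424/45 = 9.42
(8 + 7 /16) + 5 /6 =445 /48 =9.27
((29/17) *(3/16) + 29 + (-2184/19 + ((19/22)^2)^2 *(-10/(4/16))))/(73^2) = -8162726563/403217122352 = -0.02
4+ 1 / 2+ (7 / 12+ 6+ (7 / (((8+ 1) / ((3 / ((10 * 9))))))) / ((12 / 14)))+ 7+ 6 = 9766 / 405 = 24.11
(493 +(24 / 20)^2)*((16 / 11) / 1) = 197776 / 275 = 719.19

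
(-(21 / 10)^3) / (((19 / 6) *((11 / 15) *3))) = -27783 / 20900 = -1.33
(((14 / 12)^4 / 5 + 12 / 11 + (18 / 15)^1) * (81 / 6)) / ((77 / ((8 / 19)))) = 27101 / 137940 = 0.20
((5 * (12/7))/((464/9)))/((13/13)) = 135/812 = 0.17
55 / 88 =5 / 8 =0.62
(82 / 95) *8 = 656 / 95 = 6.91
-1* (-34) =34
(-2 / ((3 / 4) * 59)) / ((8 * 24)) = -1 / 4248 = -0.00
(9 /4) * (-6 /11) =-27 /22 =-1.23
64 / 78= 32 / 39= 0.82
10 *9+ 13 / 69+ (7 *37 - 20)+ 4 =22990 / 69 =333.19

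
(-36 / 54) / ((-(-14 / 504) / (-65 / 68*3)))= 1170 / 17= 68.82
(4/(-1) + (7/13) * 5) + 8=6.69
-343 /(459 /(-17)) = 343 /27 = 12.70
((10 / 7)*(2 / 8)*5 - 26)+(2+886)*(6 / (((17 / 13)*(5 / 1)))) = 940881 / 1190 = 790.66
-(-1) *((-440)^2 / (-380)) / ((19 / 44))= -1179.83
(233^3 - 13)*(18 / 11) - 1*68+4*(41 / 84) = 4781429215 / 231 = 20698827.77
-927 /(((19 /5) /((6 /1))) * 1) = -27810 /19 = -1463.68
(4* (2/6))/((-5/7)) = -28/15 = -1.87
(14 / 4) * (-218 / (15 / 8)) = -6104 / 15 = -406.93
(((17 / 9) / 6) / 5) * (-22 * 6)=-374 / 45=-8.31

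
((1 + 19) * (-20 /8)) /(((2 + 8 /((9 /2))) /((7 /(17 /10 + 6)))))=-2250 /187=-12.03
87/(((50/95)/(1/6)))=551/20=27.55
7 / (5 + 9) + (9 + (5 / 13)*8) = 327 / 26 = 12.58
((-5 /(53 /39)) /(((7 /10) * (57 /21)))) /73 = -0.03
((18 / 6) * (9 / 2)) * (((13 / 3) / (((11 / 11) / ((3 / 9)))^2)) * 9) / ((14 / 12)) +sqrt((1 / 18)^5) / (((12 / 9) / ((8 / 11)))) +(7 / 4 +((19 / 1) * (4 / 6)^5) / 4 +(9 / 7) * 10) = sqrt(2) / 3564 +63545 / 972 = 65.38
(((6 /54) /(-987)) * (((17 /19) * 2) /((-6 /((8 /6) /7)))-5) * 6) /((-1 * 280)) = -6053 /496204380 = -0.00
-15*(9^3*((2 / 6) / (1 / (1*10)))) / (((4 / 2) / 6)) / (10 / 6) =-65610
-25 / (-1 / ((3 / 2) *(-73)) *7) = -5475 / 14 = -391.07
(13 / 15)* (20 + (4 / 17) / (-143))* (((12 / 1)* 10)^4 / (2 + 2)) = 168016896000 / 187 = 898486074.87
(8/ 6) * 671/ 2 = 447.33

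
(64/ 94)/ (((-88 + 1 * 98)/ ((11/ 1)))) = 176/ 235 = 0.75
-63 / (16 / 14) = -55.12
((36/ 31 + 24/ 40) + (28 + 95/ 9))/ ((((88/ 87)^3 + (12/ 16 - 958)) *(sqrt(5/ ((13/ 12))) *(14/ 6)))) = -8230116828 *sqrt(195)/ 13663850387075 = -0.01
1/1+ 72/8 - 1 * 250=-240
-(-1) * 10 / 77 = 10 / 77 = 0.13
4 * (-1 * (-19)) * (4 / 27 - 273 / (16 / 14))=-979735 / 54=-18143.24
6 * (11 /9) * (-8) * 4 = -704 /3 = -234.67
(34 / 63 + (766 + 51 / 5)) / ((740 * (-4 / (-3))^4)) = 2202057 / 6630400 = 0.33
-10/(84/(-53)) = 265/42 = 6.31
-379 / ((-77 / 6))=2274 / 77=29.53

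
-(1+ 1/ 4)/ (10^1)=-1/ 8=-0.12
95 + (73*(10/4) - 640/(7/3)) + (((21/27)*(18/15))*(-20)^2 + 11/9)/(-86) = -3091/2709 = -1.14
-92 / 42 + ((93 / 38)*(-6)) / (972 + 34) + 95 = 92.79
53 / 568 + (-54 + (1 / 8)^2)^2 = 847555911 / 290816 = 2914.41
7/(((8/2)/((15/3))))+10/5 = 43/4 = 10.75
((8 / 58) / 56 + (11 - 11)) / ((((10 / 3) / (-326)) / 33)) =-7.95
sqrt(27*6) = 12.73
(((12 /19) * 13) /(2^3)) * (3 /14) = 117 /532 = 0.22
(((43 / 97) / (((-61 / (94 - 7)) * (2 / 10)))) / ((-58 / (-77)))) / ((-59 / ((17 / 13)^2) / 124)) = 15.08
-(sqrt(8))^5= -181.02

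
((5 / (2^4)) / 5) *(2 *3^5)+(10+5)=45.38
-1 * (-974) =974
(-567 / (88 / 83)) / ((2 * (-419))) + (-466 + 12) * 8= -267791147 / 73744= -3631.36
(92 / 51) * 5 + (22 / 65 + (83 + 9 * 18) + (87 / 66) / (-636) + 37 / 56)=13799989603 / 54114060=255.02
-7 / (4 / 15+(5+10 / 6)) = -105 / 104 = -1.01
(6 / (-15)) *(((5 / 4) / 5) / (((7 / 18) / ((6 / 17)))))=-54 / 595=-0.09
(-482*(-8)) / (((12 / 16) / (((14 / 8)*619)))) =5569349.33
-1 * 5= -5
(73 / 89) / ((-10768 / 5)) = -365 / 958352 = -0.00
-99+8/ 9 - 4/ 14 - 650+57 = -43558/ 63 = -691.40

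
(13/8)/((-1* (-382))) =13/3056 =0.00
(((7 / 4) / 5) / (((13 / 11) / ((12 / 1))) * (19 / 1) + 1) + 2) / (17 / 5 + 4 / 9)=36189 / 65567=0.55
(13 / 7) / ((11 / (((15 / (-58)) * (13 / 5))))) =-507 / 4466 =-0.11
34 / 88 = 17 / 44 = 0.39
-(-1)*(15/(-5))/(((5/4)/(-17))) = 204/5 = 40.80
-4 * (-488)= 1952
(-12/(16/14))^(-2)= 4/441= 0.01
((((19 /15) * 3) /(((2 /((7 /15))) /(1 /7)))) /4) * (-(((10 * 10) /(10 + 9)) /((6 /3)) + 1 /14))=-719 /8400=-0.09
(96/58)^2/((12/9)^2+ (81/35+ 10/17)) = 12337920/21077983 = 0.59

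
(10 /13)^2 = 100 /169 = 0.59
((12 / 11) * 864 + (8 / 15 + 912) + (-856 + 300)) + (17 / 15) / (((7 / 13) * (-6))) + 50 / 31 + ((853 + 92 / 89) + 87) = 8570958215 / 3823974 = 2241.37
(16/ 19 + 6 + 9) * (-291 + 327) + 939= 28677/ 19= 1509.32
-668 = -668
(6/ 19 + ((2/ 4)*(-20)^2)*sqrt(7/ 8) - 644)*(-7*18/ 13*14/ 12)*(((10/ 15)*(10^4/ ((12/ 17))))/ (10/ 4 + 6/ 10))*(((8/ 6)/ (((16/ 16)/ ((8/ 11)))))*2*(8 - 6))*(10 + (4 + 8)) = 1342284571.35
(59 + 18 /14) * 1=422 /7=60.29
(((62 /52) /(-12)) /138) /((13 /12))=-31 /46644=-0.00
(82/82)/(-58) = -1/58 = -0.02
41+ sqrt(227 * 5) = sqrt(1135)+ 41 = 74.69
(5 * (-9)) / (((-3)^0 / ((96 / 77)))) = -4320 / 77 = -56.10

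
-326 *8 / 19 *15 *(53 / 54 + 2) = -1049720 / 171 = -6138.71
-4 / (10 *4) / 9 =-1 / 90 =-0.01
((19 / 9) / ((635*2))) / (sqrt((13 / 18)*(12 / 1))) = 19*sqrt(78) / 297180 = 0.00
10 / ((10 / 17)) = 17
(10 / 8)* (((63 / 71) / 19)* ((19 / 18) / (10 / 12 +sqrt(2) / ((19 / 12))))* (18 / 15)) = -113715 / 190706 +43092* sqrt(2) / 95353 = 0.04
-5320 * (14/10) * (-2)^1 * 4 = 59584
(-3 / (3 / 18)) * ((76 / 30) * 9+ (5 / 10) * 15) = -2727 / 5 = -545.40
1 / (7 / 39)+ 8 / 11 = 485 / 77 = 6.30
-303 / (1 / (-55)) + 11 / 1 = 16676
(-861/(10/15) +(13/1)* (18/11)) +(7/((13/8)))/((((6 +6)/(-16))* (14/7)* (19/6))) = -6907343/5434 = -1271.13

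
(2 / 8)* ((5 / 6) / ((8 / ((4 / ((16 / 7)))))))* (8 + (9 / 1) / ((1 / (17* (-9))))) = -47915 / 768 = -62.39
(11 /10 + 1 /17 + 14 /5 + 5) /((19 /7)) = 10661 /3230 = 3.30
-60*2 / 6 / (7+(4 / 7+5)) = -35 / 22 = -1.59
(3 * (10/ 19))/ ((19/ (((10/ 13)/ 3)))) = 100/ 4693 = 0.02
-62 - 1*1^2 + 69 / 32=-1947 / 32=-60.84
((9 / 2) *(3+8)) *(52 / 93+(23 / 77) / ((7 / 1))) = 90501 / 3038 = 29.79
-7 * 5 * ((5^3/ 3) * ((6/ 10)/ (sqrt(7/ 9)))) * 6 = -2250 * sqrt(7) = -5952.94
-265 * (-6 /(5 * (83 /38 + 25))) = 12084 /1033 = 11.70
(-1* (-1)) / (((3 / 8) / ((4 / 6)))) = 16 / 9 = 1.78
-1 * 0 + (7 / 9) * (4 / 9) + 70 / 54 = 133 / 81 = 1.64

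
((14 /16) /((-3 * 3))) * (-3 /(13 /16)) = 14 /39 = 0.36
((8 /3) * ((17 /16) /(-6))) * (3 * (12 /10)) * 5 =-17 /2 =-8.50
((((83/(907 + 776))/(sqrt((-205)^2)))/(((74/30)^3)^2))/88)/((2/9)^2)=0.00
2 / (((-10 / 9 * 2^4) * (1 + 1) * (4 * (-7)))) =9 / 4480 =0.00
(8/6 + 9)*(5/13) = 155/39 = 3.97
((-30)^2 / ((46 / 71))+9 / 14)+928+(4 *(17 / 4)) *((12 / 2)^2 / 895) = 668156149 / 288190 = 2318.46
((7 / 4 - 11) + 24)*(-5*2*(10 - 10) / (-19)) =0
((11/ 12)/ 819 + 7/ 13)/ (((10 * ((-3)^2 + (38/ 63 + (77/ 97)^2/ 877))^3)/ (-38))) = -74896971643975952989080840627/ 32356842655023588366512696442880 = -0.00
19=19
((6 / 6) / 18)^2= 1 / 324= 0.00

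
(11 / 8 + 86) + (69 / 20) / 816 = 475343 / 5440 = 87.38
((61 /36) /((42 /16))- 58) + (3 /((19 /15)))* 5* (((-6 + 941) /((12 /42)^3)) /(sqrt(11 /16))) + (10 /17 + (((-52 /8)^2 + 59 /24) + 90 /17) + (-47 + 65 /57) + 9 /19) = -25468699 /488376 + 6559875* sqrt(11) /38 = 572491.11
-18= -18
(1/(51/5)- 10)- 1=-556/51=-10.90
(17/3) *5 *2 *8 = 1360/3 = 453.33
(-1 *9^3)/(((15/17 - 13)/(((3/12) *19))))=235467/824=285.76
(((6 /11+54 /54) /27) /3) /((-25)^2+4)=1 /32967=0.00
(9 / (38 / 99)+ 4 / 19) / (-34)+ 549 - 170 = 488769 / 1292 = 378.30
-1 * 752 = -752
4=4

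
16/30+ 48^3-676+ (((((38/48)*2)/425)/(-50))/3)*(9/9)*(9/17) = 476488171943/4335000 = 109916.53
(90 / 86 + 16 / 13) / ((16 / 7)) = 8911 / 8944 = 1.00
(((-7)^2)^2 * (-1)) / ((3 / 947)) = -2273747 / 3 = -757915.67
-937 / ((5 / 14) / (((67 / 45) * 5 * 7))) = -6152342 / 45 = -136718.71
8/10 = 4/5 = 0.80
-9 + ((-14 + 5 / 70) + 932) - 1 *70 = 11747 / 14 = 839.07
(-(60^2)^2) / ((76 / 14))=-45360000 / 19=-2387368.42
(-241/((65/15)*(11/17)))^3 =-1856785158171/2924207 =-634970.49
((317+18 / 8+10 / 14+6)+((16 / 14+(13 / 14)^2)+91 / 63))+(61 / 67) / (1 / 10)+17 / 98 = 1429618 / 4221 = 338.69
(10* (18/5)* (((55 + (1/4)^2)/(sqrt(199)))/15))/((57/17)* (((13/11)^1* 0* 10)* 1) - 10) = -2643* sqrt(199)/39800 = -0.94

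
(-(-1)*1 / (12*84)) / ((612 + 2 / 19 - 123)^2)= 361 / 87050727792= 0.00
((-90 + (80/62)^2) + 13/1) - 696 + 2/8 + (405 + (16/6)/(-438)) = -924566143/2525508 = -366.09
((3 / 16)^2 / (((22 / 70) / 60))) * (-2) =-4725 / 352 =-13.42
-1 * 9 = -9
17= 17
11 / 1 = 11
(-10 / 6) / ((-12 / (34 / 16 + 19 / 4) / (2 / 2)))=275 / 288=0.95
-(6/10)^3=-0.22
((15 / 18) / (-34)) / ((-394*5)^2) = -1 / 158340720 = -0.00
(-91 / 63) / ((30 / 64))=-416 / 135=-3.08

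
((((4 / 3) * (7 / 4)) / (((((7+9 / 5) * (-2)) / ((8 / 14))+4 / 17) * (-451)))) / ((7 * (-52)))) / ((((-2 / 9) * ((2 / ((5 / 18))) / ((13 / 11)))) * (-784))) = -425 / 970053460992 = -0.00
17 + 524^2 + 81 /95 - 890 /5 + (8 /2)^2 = 26071026 /95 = 274431.85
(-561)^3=-176558481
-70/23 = -3.04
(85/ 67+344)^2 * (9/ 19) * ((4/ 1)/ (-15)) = -6421628268/ 426455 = -15058.16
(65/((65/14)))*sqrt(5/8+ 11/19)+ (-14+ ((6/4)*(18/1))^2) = 730.36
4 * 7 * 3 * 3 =252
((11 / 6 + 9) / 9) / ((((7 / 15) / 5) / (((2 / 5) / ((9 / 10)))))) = 3250 / 567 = 5.73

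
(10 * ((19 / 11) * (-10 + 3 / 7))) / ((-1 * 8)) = 6365 / 308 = 20.67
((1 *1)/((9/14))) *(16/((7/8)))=256/9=28.44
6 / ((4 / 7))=21 / 2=10.50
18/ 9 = 2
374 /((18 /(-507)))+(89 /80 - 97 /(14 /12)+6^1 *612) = -11666531 /1680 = -6944.36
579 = 579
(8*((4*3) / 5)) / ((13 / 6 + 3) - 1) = 576 / 125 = 4.61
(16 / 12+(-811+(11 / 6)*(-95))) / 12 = -5903 / 72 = -81.99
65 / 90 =13 / 18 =0.72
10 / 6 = 5 / 3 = 1.67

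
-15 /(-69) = 5 /23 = 0.22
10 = 10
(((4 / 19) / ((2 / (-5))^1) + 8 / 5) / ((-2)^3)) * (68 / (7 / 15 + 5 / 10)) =-5202 / 551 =-9.44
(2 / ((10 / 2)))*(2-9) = -14 / 5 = -2.80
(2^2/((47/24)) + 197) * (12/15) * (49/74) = 183358/1739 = 105.44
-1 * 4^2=-16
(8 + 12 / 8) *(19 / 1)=361 / 2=180.50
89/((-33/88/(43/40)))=-3827/15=-255.13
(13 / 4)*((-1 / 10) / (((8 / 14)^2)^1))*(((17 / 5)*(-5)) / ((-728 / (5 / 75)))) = -0.00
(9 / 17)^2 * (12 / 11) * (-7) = -6804 / 3179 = -2.14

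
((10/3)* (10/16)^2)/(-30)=-25/576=-0.04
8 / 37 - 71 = -2619 / 37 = -70.78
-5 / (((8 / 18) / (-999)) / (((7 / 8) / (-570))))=-20979 / 1216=-17.25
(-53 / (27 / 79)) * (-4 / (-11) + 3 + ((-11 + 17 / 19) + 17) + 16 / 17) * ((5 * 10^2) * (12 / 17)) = -111072736000 / 181203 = -612974.05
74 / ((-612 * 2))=-37 / 612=-0.06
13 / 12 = 1.08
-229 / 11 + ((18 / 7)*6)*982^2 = 1145615309 / 77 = 14878120.90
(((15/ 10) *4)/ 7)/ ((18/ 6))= 2/ 7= 0.29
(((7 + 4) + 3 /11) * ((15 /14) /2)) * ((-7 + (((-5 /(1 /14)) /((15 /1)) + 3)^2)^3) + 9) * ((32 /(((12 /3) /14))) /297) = 3851440 /72171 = 53.37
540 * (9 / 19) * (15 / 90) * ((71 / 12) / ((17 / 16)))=76680 / 323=237.40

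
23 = 23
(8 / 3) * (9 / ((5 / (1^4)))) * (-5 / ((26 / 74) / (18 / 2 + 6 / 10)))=-42624 / 65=-655.75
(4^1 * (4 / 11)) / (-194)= -0.01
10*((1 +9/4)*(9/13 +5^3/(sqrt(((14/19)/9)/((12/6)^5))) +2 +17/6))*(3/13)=2155/52 +11250*sqrt(133)/7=18575.92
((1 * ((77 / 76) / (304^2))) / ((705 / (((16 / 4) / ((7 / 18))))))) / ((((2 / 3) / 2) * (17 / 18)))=891 / 1753709120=0.00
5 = 5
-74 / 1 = -74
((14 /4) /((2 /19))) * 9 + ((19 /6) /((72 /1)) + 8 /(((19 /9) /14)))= 2892061 /8208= 352.35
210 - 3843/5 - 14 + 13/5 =-570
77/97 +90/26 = 5366/1261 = 4.26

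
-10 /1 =-10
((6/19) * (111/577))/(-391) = -666/4286533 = -0.00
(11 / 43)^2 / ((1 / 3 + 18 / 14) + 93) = 2541 / 3673963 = 0.00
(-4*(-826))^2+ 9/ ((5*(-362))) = 19758712951/ 1810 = 10916416.00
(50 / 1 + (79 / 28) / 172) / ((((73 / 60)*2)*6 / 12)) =3613185 / 87892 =41.11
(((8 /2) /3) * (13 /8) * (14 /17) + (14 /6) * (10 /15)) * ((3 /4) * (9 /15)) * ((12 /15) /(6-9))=-511 /1275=-0.40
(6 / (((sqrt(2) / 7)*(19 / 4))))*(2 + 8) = 840*sqrt(2) / 19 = 62.52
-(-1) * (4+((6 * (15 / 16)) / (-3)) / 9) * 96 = 364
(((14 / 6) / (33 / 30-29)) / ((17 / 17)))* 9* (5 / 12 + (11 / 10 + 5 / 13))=-10381 / 7254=-1.43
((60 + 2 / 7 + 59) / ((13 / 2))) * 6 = 10020 / 91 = 110.11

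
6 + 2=8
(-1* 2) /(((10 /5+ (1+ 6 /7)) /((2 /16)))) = -7 /108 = -0.06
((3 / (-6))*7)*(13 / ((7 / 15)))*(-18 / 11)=159.55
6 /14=3 /7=0.43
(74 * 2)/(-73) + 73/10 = 3849/730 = 5.27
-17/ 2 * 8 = -68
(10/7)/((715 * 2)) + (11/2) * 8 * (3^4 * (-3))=-10702691/1001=-10692.00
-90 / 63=-1.43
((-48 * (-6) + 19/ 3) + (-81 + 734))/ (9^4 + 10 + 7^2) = 1421/ 9930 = 0.14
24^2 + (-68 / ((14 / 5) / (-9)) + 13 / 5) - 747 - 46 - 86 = -2864 / 35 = -81.83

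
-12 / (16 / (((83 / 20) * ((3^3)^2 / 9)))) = -20169 / 80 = -252.11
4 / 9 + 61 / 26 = 653 / 234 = 2.79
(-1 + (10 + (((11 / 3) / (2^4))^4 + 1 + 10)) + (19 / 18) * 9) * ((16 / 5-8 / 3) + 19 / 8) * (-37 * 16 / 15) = -2022342545569 / 597196800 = -3386.39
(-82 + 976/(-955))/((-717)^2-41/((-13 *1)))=-515359/3191227045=-0.00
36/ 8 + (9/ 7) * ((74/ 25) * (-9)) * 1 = -10413/ 350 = -29.75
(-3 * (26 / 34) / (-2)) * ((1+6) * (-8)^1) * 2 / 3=-728 / 17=-42.82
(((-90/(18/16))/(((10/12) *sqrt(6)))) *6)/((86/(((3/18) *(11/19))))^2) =-242 *sqrt(6)/2002467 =-0.00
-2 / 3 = -0.67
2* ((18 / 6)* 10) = 60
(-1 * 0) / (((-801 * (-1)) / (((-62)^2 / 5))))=0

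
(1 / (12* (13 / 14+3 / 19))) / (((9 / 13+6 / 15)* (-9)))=-8645 / 1108026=-0.01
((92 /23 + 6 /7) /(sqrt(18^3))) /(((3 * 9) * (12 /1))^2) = 0.00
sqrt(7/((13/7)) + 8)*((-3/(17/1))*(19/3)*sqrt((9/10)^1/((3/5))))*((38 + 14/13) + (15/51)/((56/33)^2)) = -1547737017*sqrt(1326)/306330752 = -183.98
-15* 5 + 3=-72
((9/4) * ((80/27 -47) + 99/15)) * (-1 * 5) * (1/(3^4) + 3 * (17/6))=3484733/972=3585.12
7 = 7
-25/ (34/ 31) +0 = -775/ 34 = -22.79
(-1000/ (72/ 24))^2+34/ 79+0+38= 79027324/ 711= 111149.54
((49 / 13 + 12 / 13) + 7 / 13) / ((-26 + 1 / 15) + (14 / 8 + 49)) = 4080 / 19357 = 0.21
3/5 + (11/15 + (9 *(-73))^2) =1294951/3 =431650.33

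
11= 11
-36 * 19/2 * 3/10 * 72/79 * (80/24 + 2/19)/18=-7056/395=-17.86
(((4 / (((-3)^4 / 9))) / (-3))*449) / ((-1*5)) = 1796 / 135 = 13.30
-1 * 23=-23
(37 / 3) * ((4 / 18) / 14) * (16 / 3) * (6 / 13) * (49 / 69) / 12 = 2072 / 72657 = 0.03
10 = 10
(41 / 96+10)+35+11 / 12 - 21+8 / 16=827 / 32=25.84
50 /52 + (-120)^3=-44927975 /26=-1727999.04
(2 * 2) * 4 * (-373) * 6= -35808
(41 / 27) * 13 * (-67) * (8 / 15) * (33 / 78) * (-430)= 10394648 / 81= 128328.99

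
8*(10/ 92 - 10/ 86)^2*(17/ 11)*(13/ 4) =49725/ 21518662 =0.00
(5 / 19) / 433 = 5 / 8227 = 0.00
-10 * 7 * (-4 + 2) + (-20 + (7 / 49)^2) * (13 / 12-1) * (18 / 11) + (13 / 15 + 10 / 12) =34049 / 245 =138.98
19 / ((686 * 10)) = 19 / 6860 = 0.00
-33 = -33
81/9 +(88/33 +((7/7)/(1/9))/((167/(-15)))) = 5440/501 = 10.86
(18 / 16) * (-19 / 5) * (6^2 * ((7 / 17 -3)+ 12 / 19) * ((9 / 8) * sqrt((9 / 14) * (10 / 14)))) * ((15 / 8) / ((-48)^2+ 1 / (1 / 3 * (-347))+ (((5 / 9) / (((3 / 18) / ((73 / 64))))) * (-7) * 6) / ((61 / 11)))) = 10971258273 * sqrt(10) / 183389692150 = 0.19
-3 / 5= -0.60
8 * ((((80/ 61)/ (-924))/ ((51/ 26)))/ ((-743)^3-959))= 2080/ 147383698957803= 0.00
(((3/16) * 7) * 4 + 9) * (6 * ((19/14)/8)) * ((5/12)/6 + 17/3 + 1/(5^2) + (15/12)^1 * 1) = 4565567/44800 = 101.91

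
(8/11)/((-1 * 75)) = -8/825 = -0.01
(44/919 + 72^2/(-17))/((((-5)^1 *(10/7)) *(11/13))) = 50.45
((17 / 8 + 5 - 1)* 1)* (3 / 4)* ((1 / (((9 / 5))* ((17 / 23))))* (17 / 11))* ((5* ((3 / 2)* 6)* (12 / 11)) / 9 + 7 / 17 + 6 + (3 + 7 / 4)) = 23345805 / 263296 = 88.67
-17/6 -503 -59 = -564.83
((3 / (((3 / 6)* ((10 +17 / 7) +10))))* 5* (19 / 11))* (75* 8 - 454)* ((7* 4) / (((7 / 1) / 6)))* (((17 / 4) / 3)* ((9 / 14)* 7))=89128620 / 1727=51608.93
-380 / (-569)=380 / 569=0.67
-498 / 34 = -249 / 17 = -14.65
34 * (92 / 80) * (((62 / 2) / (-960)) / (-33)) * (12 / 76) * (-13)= -157573 / 2006400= -0.08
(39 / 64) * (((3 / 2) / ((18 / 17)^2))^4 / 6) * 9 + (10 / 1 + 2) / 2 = 276436939405 / 30958682112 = 8.93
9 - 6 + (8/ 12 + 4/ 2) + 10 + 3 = 56/ 3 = 18.67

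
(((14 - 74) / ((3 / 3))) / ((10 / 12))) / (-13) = 5.54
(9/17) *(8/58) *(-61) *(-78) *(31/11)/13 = 408456/5423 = 75.32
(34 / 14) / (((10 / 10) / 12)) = 204 / 7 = 29.14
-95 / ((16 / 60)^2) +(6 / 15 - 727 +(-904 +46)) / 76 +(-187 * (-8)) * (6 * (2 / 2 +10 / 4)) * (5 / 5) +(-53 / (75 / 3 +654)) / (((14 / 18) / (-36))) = 11431088721 / 380240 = 30062.83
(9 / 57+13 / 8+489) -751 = -39553 / 152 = -260.22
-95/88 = -1.08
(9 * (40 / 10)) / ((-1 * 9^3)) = -4 / 81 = -0.05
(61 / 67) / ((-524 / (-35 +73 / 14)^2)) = -10607229 / 6881168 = -1.54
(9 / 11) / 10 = 9 / 110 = 0.08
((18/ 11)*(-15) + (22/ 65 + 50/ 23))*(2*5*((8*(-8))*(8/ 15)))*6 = 742060032/ 16445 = 45123.75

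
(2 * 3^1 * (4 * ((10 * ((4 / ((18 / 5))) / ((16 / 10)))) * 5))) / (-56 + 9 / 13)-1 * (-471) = 983447 / 2157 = 455.93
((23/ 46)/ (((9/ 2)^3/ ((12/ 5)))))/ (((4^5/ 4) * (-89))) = -1/ 1730160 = -0.00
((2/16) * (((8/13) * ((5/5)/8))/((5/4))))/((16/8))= 1/260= 0.00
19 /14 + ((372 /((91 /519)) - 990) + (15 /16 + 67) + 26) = 1226.92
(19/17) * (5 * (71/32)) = 6745/544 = 12.40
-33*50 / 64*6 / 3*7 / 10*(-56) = 8085 / 4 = 2021.25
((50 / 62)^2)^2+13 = 12396398 / 923521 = 13.42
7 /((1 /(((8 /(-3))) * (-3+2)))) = 18.67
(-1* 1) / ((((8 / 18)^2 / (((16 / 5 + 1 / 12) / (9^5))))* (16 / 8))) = -197 / 1399680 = -0.00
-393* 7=-2751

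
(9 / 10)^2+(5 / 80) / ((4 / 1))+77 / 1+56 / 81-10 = 8879801 / 129600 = 68.52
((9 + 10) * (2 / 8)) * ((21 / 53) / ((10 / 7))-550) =-5535707 / 2120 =-2611.18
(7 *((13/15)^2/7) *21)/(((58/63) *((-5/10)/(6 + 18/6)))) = -223587/725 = -308.40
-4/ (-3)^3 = 4/ 27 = 0.15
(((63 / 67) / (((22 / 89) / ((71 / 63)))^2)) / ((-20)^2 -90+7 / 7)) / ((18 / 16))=79859522 / 1429564059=0.06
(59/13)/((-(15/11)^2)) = -7139/2925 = -2.44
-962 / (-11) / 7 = 962 / 77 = 12.49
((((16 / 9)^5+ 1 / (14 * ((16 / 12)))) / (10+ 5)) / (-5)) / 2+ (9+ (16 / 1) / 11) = 56393462567 / 5456127600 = 10.34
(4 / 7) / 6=2 / 21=0.10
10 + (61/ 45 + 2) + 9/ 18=1247/ 90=13.86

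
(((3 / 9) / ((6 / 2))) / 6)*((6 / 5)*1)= 1 / 45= 0.02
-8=-8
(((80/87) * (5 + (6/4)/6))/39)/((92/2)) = 70/26013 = 0.00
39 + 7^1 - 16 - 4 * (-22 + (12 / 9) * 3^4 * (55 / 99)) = -122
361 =361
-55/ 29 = -1.90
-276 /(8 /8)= -276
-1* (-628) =628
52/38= 1.37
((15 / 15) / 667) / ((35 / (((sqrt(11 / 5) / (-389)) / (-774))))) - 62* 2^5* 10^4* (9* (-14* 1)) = sqrt(55) / 35144263350 + 2499840000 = 2499840000.00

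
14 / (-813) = -14 / 813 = -0.02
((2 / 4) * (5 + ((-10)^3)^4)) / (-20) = -200000000001 / 8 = -25000000000.12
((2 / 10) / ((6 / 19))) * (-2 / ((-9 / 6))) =38 / 45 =0.84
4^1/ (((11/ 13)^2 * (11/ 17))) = 11492/ 1331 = 8.63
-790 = -790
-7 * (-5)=35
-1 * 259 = -259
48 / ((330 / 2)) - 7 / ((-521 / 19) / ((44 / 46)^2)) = 7950204 / 15158495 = 0.52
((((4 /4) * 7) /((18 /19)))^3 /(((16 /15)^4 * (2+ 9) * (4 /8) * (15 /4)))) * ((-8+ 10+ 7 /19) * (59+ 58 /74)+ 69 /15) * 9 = 1590720029675 /80019456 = 19879.17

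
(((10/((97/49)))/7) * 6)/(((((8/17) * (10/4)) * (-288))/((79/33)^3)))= -58671641/334645344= -0.18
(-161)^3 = -4173281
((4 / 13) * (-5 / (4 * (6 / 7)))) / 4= -35 / 312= -0.11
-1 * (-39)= 39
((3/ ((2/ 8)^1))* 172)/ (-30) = -344/ 5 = -68.80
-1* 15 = -15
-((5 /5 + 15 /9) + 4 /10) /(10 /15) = -23 /5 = -4.60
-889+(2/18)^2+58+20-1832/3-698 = -171692/81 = -2119.65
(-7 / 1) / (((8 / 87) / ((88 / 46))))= -145.63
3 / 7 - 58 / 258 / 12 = 4441 / 10836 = 0.41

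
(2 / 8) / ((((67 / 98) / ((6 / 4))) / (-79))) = -11613 / 268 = -43.33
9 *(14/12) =21/2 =10.50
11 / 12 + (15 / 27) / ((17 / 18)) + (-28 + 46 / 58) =-152053 / 5916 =-25.70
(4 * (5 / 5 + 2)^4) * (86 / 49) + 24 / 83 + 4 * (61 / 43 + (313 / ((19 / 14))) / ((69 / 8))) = 156264289796 / 229268991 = 681.58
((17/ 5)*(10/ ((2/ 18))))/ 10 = 153/ 5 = 30.60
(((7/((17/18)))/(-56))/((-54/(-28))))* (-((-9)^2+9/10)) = 1911/340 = 5.62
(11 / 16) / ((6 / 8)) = 11 / 12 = 0.92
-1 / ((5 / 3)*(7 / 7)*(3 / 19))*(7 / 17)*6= -9.39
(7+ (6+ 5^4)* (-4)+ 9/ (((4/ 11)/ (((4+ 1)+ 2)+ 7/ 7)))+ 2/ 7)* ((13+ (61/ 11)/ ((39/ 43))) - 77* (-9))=-4958521807/ 3003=-1651189.41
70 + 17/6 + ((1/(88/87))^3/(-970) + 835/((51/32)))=20118018212827/33712419840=596.75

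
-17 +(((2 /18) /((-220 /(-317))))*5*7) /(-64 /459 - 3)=-1191037 /63404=-18.78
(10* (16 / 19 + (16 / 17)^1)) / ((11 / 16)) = 92160 / 3553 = 25.94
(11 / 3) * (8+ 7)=55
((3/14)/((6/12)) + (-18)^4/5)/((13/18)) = 13227246/455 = 29070.87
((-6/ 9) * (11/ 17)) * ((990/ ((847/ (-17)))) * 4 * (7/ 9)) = 80/ 3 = 26.67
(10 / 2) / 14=5 / 14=0.36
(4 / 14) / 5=2 / 35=0.06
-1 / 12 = -0.08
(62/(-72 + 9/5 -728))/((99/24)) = -2480/131703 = -0.02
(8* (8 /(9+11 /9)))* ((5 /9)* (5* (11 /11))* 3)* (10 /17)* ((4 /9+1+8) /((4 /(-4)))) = -20000 /69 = -289.86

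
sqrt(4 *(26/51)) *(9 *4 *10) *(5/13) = 1200 *sqrt(1326)/221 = 197.72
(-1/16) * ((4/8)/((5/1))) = -1/160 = -0.01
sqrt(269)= 16.40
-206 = -206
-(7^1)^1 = -7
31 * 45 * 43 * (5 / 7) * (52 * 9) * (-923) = -129556802700 / 7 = -18508114671.43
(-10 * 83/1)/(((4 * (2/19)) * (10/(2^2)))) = -1577/2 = -788.50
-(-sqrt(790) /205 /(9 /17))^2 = -45662 /680805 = -0.07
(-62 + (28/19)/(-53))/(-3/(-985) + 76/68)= -55.35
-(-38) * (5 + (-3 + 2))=152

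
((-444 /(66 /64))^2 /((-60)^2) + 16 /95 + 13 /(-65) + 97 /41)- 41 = 272012489 /21208275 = 12.83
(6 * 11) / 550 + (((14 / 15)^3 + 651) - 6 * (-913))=20688524 / 3375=6129.93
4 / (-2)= -2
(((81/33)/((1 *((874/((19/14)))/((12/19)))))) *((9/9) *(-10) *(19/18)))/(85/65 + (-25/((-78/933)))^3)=-0.00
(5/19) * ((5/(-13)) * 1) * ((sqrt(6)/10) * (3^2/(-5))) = 9 * sqrt(6)/494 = 0.04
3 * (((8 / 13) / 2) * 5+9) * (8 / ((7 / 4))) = 13152 / 91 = 144.53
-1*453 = -453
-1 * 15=-15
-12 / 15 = -0.80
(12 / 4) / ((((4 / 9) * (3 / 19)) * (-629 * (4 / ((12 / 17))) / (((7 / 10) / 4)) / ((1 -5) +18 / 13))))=3591 / 654160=0.01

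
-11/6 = -1.83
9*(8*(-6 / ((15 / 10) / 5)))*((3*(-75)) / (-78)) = -54000 / 13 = -4153.85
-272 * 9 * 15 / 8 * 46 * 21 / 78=-738990 / 13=-56845.38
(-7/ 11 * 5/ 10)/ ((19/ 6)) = -21/ 209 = -0.10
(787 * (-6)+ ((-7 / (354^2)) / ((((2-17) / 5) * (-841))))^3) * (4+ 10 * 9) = -7014474881704614751791372153209 / 15803065059217187884216416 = -443868.00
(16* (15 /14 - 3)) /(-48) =0.64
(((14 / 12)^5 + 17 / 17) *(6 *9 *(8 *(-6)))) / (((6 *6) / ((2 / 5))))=-24583 / 270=-91.05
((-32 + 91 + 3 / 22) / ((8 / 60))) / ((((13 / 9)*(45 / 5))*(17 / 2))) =19515 / 4862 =4.01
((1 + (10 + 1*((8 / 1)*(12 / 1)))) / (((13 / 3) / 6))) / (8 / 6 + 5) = 5778 / 247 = 23.39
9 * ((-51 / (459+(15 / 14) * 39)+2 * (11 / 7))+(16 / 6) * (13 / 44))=2067018 / 59983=34.46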